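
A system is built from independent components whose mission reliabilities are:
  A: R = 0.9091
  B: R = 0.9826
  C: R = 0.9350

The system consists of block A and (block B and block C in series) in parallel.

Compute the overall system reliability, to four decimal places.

0.9926

Series (B and C): 0.982600 × 0.935000 = 0.918731
Parallel (A and [0.918731]): 1 − (1 − 0.909100)(1 − 0.918731) = 0.9926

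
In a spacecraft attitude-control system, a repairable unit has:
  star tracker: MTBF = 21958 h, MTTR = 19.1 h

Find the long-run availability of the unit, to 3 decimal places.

A(star tracker) = MTBF/(MTBF+MTTR) = 21958/(21958+19.1) = 0.999

0.999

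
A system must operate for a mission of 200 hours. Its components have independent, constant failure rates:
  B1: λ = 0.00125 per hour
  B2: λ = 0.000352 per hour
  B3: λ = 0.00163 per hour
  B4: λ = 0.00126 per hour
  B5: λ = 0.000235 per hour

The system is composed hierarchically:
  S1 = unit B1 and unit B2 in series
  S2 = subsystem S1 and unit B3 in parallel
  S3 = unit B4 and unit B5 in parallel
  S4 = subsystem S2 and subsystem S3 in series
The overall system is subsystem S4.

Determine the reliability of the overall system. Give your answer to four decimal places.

R(B1) = exp(−0.00125 × 200) = 0.778801
R(B2) = exp(−0.000352 × 200) = 0.932021
R(B3) = exp(−0.00163 × 200) = 0.721805
R(B4) = exp(−0.00126 × 200) = 0.777245
R(B5) = exp(−0.000235 × 200) = 0.954087
Series (B1 and B2): 0.778801 × 0.932021 = 0.725859
Parallel ([0.725859] and B3): 1 − (1 − 0.725859)(1 − 0.721805) = 0.923735
Parallel (B4 and B5): 1 − (1 − 0.777245)(1 − 0.954087) = 0.989773
Series ([0.923735] and [0.989773]): 0.923735 × 0.989773 = 0.9143

0.9143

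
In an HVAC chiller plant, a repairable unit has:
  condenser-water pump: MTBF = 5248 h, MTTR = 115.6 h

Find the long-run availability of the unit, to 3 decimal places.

A(condenser-water pump) = MTBF/(MTBF+MTTR) = 5248/(5248+115.6) = 0.978

0.978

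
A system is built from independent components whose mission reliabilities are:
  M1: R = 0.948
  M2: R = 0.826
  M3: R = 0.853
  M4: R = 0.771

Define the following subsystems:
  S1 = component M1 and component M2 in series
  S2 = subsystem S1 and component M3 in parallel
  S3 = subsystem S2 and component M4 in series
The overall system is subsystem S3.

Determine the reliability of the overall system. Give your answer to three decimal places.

Series (M1 and M2): 0.94800 × 0.82600 = 0.78305
Parallel ([0.78305] and M3): 1 − (1 − 0.78305)(1 − 0.85300) = 0.96811
Series ([0.96811] and M4): 0.96811 × 0.77100 = 0.746

0.746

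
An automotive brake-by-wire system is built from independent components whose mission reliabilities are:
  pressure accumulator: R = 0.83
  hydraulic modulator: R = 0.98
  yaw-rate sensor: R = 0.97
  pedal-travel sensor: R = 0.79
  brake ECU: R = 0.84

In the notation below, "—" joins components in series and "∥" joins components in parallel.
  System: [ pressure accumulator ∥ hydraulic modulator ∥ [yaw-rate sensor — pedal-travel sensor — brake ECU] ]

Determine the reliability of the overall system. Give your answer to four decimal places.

0.9988

Series (yaw-rate sensor, pedal-travel sensor, and brake ECU): 0.970000 × 0.790000 × 0.840000 = 0.643692
Parallel (pressure accumulator, hydraulic modulator, and [0.643692]): 1 − (1 − 0.830000)(1 − 0.980000)(1 − 0.643692) = 0.9988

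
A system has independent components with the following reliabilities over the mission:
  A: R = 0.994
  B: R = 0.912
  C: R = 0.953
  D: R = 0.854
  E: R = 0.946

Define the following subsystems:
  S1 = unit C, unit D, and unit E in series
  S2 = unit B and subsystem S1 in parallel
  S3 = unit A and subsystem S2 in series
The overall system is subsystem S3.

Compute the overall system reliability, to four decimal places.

0.9739

Series (C, D, and E): 0.953000 × 0.854000 × 0.946000 = 0.769913
Parallel (B and [0.769913]): 1 − (1 − 0.912000)(1 − 0.769913) = 0.979752
Series (A and [0.979752]): 0.994000 × 0.979752 = 0.9739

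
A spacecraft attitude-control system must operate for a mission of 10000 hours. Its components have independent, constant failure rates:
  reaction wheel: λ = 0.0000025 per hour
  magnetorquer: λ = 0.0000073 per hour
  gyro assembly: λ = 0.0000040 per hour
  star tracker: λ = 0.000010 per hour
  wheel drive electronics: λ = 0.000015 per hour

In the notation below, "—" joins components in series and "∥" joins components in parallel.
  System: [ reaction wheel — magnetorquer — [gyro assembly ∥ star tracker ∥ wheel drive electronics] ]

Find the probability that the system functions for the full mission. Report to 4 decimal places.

R(reaction wheel) = exp(−0.0000025 × 10000) = 0.975310
R(magnetorquer) = exp(−0.0000073 × 10000) = 0.929601
R(gyro assembly) = exp(−0.0000040 × 10000) = 0.960789
R(star tracker) = exp(−0.000010 × 10000) = 0.904837
R(wheel drive electronics) = exp(−0.000015 × 10000) = 0.860708
Parallel (gyro assembly, star tracker, and wheel drive electronics): 1 − (1 − 0.960789)(1 − 0.904837)(1 − 0.860708) = 0.999480
Series (reaction wheel, magnetorquer, and [0.999480]): 0.975310 × 0.929601 × 0.999480 = 0.9062

0.9062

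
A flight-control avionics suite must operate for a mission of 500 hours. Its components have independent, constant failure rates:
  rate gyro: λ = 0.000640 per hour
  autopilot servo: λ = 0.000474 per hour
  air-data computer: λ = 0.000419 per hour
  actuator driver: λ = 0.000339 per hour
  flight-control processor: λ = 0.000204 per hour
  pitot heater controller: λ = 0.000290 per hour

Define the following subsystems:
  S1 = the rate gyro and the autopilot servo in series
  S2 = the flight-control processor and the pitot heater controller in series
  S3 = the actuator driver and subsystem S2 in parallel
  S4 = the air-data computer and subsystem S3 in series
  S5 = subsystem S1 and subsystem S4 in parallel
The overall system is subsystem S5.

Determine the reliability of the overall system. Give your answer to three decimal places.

0.907

R(rate gyro) = exp(−0.000640 × 500) = 0.72615
R(autopilot servo) = exp(−0.000474 × 500) = 0.78899
R(air-data computer) = exp(−0.000419 × 500) = 0.81099
R(actuator driver) = exp(−0.000339 × 500) = 0.84409
R(flight-control processor) = exp(−0.000204 × 500) = 0.90303
R(pitot heater controller) = exp(−0.000290 × 500) = 0.86502
Series (rate gyro and autopilot servo): 0.72615 × 0.78899 = 0.57293
Series (flight-control processor and pitot heater controller): 0.90303 × 0.86502 = 0.78114
Parallel (actuator driver and [0.78114]): 1 − (1 − 0.84409)(1 − 0.78114) = 0.96588
Series (air-data computer and [0.96588]): 0.81099 × 0.96588 = 0.78332
Parallel ([0.57293] and [0.78332]): 1 − (1 − 0.57293)(1 − 0.78332) = 0.907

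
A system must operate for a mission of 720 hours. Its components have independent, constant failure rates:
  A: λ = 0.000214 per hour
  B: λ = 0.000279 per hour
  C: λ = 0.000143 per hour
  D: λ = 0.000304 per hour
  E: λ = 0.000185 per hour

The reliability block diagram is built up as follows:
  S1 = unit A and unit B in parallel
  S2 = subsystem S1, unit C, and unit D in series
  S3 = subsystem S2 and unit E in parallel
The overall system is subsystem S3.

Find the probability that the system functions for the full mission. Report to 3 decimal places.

R(A) = exp(−0.000214 × 720) = 0.85720
R(B) = exp(−0.000279 × 720) = 0.81801
R(C) = exp(−0.000143 × 720) = 0.90216
R(D) = exp(−0.000304 × 720) = 0.80342
R(E) = exp(−0.000185 × 720) = 0.87529
Parallel (A and B): 1 − (1 − 0.85720)(1 − 0.81801) = 0.97401
Series ([0.97401], C, and D): 0.97401 × 0.90216 × 0.80342 = 0.70598
Parallel ([0.70598] and E): 1 − (1 − 0.70598)(1 − 0.87529) = 0.963

0.963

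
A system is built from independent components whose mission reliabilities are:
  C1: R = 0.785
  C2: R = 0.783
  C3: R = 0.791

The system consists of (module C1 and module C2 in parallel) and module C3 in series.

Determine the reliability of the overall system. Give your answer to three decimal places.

Parallel (C1 and C2): 1 − (1 − 0.78500)(1 − 0.78300) = 0.95335
Series ([0.95335] and C3): 0.95335 × 0.79100 = 0.754

0.754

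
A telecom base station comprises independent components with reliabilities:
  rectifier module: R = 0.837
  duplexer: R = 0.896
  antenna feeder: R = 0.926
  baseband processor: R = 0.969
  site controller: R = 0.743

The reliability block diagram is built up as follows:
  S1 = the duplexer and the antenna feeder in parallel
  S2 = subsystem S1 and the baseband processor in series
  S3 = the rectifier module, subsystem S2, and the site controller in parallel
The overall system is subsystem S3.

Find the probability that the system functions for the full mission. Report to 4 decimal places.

0.9984

Parallel (duplexer and antenna feeder): 1 − (1 − 0.896000)(1 − 0.926000) = 0.992304
Series ([0.992304] and baseband processor): 0.992304 × 0.969000 = 0.961543
Parallel (rectifier module, [0.961543], and site controller): 1 − (1 − 0.837000)(1 − 0.961543)(1 − 0.743000) = 0.9984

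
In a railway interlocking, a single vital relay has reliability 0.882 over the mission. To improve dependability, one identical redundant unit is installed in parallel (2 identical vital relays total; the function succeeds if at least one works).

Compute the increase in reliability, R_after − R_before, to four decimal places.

R_before = 0.882
R_after = 1 − (1 − 0.882)^2 = 0.9861
ΔR = 0.9861 − 0.882 = 0.1041

0.1041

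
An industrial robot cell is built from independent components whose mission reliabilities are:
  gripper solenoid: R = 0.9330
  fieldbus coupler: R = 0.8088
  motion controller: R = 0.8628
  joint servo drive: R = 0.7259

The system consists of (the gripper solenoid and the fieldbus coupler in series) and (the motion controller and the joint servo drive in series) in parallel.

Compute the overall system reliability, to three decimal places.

0.908

Series (gripper solenoid and fieldbus coupler): 0.93300 × 0.80880 = 0.75461
Series (motion controller and joint servo drive): 0.86280 × 0.72590 = 0.62631
Parallel ([0.75461] and [0.62631]): 1 − (1 − 0.75461)(1 − 0.62631) = 0.908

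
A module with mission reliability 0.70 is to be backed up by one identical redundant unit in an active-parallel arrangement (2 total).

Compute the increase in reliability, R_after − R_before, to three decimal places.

R_before = 0.70
R_after = 1 − (1 − 0.70)^2 = 0.910
ΔR = 0.910 − 0.70 = 0.210

0.210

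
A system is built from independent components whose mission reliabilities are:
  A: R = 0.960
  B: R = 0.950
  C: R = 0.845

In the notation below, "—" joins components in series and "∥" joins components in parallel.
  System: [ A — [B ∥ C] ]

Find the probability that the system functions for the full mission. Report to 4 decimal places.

Parallel (B and C): 1 − (1 − 0.950000)(1 − 0.845000) = 0.992250
Series (A and [0.992250]): 0.960000 × 0.992250 = 0.9526

0.9526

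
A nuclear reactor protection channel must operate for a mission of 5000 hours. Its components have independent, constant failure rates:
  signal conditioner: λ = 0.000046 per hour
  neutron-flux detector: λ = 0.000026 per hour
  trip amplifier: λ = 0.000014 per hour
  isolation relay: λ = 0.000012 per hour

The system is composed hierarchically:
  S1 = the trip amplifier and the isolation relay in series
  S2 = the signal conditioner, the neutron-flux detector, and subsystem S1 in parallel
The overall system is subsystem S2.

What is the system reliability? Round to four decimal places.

R(signal conditioner) = exp(−0.000046 × 5000) = 0.794534
R(neutron-flux detector) = exp(−0.000026 × 5000) = 0.878095
R(trip amplifier) = exp(−0.000014 × 5000) = 0.932394
R(isolation relay) = exp(−0.000012 × 5000) = 0.941765
Series (trip amplifier and isolation relay): 0.932394 × 0.941765 = 0.878096
Parallel (signal conditioner, neutron-flux detector, and [0.878096]): 1 − (1 − 0.794534)(1 − 0.878095)(1 − 0.878096) = 0.9969

0.9969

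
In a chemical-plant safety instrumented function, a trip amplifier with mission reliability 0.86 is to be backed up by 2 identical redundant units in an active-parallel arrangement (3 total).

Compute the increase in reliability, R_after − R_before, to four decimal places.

0.1373

R_before = 0.86
R_after = 1 − (1 − 0.86)^3 = 0.9973
ΔR = 0.9973 − 0.86 = 0.1373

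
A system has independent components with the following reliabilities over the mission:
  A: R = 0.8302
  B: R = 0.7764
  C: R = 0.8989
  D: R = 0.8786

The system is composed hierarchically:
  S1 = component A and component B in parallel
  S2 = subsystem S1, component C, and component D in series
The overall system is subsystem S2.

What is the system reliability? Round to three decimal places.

0.760

Parallel (A and B): 1 − (1 − 0.83020)(1 − 0.77640) = 0.96203
Series ([0.96203], C, and D): 0.96203 × 0.89890 × 0.87860 = 0.760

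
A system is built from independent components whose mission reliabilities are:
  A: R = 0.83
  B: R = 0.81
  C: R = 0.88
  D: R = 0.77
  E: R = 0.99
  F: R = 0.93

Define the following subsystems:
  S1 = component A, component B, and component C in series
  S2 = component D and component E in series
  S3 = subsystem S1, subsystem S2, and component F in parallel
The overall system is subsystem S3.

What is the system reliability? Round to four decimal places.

Series (A, B, and C): 0.830000 × 0.810000 × 0.880000 = 0.591624
Series (D and E): 0.770000 × 0.990000 = 0.762300
Parallel ([0.591624], [0.762300], and F): 1 − (1 − 0.591624)(1 − 0.762300)(1 − 0.930000) = 0.9932

0.9932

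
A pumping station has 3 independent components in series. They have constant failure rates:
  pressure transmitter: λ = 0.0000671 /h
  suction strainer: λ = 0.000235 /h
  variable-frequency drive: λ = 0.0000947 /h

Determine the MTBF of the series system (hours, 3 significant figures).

2520

Series of exponential components: λ_sys = Σ λ_i
λ_sys = 0.0000671 + 0.000235 + 0.0000947 = 3.9680e-04 /h
MTBF = 1 / λ_sys = 2520 h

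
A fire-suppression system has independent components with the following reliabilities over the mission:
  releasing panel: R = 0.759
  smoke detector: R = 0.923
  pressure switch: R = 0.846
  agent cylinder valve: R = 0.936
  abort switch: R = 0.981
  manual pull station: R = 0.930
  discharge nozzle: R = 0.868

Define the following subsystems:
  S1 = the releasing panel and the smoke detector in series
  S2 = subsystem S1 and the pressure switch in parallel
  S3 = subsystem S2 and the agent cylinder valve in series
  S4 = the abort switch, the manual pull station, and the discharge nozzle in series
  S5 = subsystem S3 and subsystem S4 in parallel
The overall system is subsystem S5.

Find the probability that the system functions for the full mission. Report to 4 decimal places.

0.9777

Series (releasing panel and smoke detector): 0.759000 × 0.923000 = 0.700557
Parallel ([0.700557] and pressure switch): 1 − (1 − 0.700557)(1 − 0.846000) = 0.953886
Series ([0.953886] and agent cylinder valve): 0.953886 × 0.936000 = 0.892837
Series (abort switch, manual pull station, and discharge nozzle): 0.981000 × 0.930000 × 0.868000 = 0.791902
Parallel ([0.892837] and [0.791902]): 1 − (1 − 0.892837)(1 − 0.791902) = 0.9777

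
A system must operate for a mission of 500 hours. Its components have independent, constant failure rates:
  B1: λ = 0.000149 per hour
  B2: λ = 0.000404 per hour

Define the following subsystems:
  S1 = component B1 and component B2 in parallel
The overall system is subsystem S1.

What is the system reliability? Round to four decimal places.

0.9869

R(B1) = exp(−0.000149 × 500) = 0.928207
R(B2) = exp(−0.000404 × 500) = 0.817095
Parallel (B1 and B2): 1 − (1 − 0.928207)(1 − 0.817095) = 0.9869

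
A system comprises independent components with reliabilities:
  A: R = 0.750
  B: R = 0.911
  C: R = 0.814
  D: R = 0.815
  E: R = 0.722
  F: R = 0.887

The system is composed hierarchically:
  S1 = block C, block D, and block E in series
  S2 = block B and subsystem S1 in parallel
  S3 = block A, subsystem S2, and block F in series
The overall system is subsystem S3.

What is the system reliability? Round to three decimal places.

Series (C, D, and E): 0.81400 × 0.81500 × 0.72200 = 0.47898
Parallel (B and [0.47898]): 1 − (1 − 0.91100)(1 − 0.47898) = 0.95363
Series (A, [0.95363], and F): 0.75000 × 0.95363 × 0.88700 = 0.634

0.634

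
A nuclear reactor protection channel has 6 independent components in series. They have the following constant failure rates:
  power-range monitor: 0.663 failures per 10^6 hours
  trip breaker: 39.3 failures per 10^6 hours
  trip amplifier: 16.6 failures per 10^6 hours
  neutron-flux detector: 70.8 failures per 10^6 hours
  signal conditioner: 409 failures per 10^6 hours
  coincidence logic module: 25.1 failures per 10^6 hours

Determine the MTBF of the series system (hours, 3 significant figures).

Series of exponential components: λ_sys = Σ λ_i
λ_sys = 0.000000663 + 0.0000393 + 0.0000166 + 0.0000708 + 0.000409 + 0.0000251 = 5.6146e-04 /h
MTBF = 1 / λ_sys = 1780 h

1780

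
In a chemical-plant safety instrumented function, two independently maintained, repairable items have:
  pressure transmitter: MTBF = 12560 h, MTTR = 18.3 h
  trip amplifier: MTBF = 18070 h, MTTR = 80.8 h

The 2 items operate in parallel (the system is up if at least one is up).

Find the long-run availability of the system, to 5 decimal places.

0.99999

A(pressure transmitter) = MTBF/(MTBF+MTTR) = 12560/(12560+18.3) = 0.998545
A(trip amplifier) = MTBF/(MTBF+MTTR) = 18070/(18070+80.8) = 0.995548
Parallel availability: 1 − (1 − 0.998545)(1 − 0.995548) = 0.99999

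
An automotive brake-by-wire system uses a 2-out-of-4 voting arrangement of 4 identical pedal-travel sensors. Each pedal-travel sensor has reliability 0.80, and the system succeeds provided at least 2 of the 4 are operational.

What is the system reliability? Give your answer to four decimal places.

0.9728

R = Σ_{i=2}^{4} C(4,i) p^i (1−p)^{4−i} with p = 0.80
C(4,2)·0.80^2·0.20^2 = 0.153600
C(4,3)·0.80^3·0.20^1 = 0.409600
C(4,4)·0.80^4·0.20^0 = 0.409600
Sum = 0.9728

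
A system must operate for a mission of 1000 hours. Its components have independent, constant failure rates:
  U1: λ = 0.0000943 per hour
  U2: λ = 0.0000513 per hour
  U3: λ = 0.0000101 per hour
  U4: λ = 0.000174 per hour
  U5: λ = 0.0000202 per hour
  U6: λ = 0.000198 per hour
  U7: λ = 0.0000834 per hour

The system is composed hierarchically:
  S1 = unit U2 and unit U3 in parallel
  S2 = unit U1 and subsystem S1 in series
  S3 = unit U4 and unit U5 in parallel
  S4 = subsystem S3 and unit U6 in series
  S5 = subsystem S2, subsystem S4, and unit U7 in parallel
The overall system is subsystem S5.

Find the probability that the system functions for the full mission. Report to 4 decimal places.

0.9987

R(U1) = exp(−0.0000943 × 1000) = 0.910010
R(U2) = exp(−0.0000513 × 1000) = 0.949994
R(U3) = exp(−0.0000101 × 1000) = 0.989951
R(U4) = exp(−0.000174 × 1000) = 0.840297
R(U5) = exp(−0.0000202 × 1000) = 0.980003
R(U6) = exp(−0.000198 × 1000) = 0.820370
R(U7) = exp(−0.0000834 × 1000) = 0.919983
Parallel (U2 and U3): 1 − (1 − 0.949994)(1 − 0.989951) = 0.999497
Series (U1 and [0.999497]): 0.910010 × 0.999497 = 0.909552
Parallel (U4 and U5): 1 − (1 − 0.840297)(1 − 0.980003) = 0.996806
Series ([0.996806] and U6): 0.996806 × 0.820370 = 0.817750
Parallel ([0.909552], [0.817750], and U7): 1 − (1 − 0.909552)(1 − 0.817750)(1 − 0.919983) = 0.9987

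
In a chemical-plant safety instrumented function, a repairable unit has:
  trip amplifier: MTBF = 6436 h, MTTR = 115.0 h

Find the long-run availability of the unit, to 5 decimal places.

A(trip amplifier) = MTBF/(MTBF+MTTR) = 6436/(6436+115.0) = 0.98245

0.98245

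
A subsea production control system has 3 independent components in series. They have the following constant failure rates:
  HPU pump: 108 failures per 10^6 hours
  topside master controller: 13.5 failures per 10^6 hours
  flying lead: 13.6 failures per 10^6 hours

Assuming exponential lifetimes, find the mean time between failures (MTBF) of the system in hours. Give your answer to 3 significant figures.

Series of exponential components: λ_sys = Σ λ_i
λ_sys = 0.000108 + 0.0000135 + 0.0000136 = 1.3510e-04 /h
MTBF = 1 / λ_sys = 7400 h

7400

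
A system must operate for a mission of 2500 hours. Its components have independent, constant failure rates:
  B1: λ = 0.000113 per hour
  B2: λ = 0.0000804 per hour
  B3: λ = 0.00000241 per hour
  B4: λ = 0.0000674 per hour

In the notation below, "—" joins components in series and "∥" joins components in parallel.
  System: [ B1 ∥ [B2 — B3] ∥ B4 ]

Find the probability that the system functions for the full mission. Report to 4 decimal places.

0.9929

R(B1) = exp(−0.000113 × 2500) = 0.753897
R(B2) = exp(−0.0000804 × 2500) = 0.817912
R(B3) = exp(−0.00000241 × 2500) = 0.993993
R(B4) = exp(−0.0000674 × 2500) = 0.844931
Series (B2 and B3): 0.817912 × 0.993993 = 0.812999
Parallel (B1, [0.812999], and B4): 1 − (1 − 0.753897)(1 − 0.812999)(1 − 0.844931) = 0.9929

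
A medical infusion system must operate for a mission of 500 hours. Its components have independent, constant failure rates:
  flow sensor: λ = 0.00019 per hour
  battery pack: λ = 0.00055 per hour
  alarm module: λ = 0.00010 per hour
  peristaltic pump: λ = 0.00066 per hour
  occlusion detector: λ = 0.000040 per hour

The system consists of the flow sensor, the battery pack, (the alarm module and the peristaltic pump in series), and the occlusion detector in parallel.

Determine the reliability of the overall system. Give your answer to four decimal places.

0.9999

R(flow sensor) = exp(−0.00019 × 500) = 0.909373
R(battery pack) = exp(−0.00055 × 500) = 0.759572
R(alarm module) = exp(−0.00010 × 500) = 0.951229
R(peristaltic pump) = exp(−0.00066 × 500) = 0.718924
R(occlusion detector) = exp(−0.000040 × 500) = 0.980199
Series (alarm module and peristaltic pump): 0.951229 × 0.718924 = 0.683861
Parallel (flow sensor, battery pack, [0.683861], and occlusion detector): 1 − (1 − 0.909373)(1 − 0.759572)(1 − 0.683861)(1 − 0.980199) = 0.9999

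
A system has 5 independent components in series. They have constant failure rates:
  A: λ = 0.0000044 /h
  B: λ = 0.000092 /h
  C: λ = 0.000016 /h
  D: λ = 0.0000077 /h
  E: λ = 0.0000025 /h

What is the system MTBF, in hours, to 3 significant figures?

Series of exponential components: λ_sys = Σ λ_i
λ_sys = 0.0000044 + 0.000092 + 0.000016 + 0.0000077 + 0.0000025 = 1.2260e-04 /h
MTBF = 1 / λ_sys = 8160 h

8160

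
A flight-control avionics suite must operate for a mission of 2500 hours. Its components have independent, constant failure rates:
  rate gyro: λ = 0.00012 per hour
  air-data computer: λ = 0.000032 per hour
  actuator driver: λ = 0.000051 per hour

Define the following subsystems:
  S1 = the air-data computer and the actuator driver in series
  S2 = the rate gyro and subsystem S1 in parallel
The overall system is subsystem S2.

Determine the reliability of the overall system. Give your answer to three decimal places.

0.951

R(rate gyro) = exp(−0.00012 × 2500) = 0.74082
R(air-data computer) = exp(−0.000032 × 2500) = 0.92312
R(actuator driver) = exp(−0.000051 × 2500) = 0.88029
Series (air-data computer and actuator driver): 0.92312 × 0.88029 = 0.81261
Parallel (rate gyro and [0.81261]): 1 − (1 − 0.74082)(1 − 0.81261) = 0.951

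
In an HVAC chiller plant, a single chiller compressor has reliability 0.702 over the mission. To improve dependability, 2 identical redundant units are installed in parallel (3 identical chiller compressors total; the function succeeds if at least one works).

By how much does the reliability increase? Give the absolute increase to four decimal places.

0.2715

R_before = 0.702
R_after = 1 − (1 − 0.702)^3 = 0.9735
ΔR = 0.9735 − 0.702 = 0.2715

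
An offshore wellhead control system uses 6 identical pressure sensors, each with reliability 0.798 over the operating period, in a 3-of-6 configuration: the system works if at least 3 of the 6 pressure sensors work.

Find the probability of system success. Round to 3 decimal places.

0.982

R = Σ_{i=3}^{6} C(6,i) p^i (1−p)^{6−i} with p = 0.798
C(6,3)·0.798^3·0.202^3 = 0.08377
C(6,4)·0.798^4·0.202^2 = 0.24820
C(6,5)·0.798^5·0.202^1 = 0.39221
C(6,6)·0.798^6·0.202^0 = 0.25824
Sum = 0.982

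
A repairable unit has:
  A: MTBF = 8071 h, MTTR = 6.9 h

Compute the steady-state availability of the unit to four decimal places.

0.9991

A(A) = MTBF/(MTBF+MTTR) = 8071/(8071+6.9) = 0.9991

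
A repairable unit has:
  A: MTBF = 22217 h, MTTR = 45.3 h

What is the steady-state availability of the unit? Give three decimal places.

0.998

A(A) = MTBF/(MTBF+MTTR) = 22217/(22217+45.3) = 0.998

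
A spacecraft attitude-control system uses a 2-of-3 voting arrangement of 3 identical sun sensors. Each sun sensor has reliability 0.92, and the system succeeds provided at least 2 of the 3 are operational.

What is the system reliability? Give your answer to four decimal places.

0.9818

R = Σ_{i=2}^{3} C(3,i) p^i (1−p)^{3−i} with p = 0.92
C(3,2)·0.92^2·0.08^1 = 0.203136
C(3,3)·0.92^3·0.08^0 = 0.778688
Sum = 0.9818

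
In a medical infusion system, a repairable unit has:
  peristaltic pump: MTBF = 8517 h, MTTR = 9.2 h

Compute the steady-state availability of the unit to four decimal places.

A(peristaltic pump) = MTBF/(MTBF+MTTR) = 8517/(8517+9.2) = 0.9989

0.9989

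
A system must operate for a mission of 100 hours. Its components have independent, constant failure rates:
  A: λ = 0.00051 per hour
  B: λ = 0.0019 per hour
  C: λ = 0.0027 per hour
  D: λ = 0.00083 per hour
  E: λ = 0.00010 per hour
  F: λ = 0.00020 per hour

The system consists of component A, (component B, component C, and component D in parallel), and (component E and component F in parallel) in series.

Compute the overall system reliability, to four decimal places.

R(A) = exp(−0.00051 × 100) = 0.950279
R(B) = exp(−0.0019 × 100) = 0.826959
R(C) = exp(−0.0027 × 100) = 0.763379
R(D) = exp(−0.00083 × 100) = 0.920351
R(E) = exp(−0.00010 × 100) = 0.990050
R(F) = exp(−0.00020 × 100) = 0.980199
Parallel (B, C, and D): 1 − (1 − 0.826959)(1 − 0.763379)(1 − 0.920351) = 0.996739
Parallel (E and F): 1 − (1 − 0.990050)(1 − 0.980199) = 0.999803
Series (A, [0.996739], and [0.999803]): 0.950279 × 0.996739 × 0.999803 = 0.9470

0.9470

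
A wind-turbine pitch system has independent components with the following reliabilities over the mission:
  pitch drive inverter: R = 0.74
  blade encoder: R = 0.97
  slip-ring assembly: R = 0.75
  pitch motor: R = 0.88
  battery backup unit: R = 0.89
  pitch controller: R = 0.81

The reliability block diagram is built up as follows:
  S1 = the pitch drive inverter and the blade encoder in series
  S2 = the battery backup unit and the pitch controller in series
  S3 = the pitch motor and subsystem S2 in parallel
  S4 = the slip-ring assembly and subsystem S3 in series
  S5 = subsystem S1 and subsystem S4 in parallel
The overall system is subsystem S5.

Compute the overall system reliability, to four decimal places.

Series (pitch drive inverter and blade encoder): 0.740000 × 0.970000 = 0.717800
Series (battery backup unit and pitch controller): 0.890000 × 0.810000 = 0.720900
Parallel (pitch motor and [0.720900]): 1 − (1 − 0.880000)(1 − 0.720900) = 0.966508
Series (slip-ring assembly and [0.966508]): 0.750000 × 0.966508 = 0.724881
Parallel ([0.717800] and [0.724881]): 1 − (1 − 0.717800)(1 − 0.724881) = 0.9224

0.9224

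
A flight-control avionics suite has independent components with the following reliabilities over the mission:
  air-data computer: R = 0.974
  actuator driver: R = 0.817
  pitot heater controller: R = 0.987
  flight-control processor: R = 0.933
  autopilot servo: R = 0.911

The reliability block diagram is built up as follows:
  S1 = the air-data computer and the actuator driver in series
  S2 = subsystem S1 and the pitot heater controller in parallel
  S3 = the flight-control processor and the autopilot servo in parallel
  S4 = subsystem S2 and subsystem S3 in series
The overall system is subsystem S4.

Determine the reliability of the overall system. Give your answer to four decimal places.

Series (air-data computer and actuator driver): 0.974000 × 0.817000 = 0.795758
Parallel ([0.795758] and pitot heater controller): 1 − (1 − 0.795758)(1 − 0.987000) = 0.997345
Parallel (flight-control processor and autopilot servo): 1 − (1 − 0.933000)(1 − 0.911000) = 0.994037
Series ([0.997345] and [0.994037]): 0.997345 × 0.994037 = 0.9914

0.9914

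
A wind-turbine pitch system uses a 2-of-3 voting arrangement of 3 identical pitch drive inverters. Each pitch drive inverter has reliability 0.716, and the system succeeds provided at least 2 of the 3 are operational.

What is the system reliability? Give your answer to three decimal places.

0.804

R = Σ_{i=2}^{3} C(3,i) p^i (1−p)^{3−i} with p = 0.716
C(3,2)·0.716^2·0.284^1 = 0.43678
C(3,3)·0.716^3·0.284^0 = 0.36706
Sum = 0.804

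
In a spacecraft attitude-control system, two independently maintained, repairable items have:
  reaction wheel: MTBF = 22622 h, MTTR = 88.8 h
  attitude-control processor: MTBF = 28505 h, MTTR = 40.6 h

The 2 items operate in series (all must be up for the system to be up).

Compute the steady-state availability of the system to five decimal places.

A(reaction wheel) = MTBF/(MTBF+MTTR) = 22622/(22622+88.8) = 0.996090
A(attitude-control processor) = MTBF/(MTBF+MTTR) = 28505/(28505+40.6) = 0.998578
Series availability: 0.996090 × 0.998578 = 0.99467

0.99467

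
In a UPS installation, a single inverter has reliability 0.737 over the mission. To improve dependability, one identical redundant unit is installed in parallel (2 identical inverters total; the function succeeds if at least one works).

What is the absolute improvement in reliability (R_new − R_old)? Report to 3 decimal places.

R_before = 0.737
R_after = 1 − (1 − 0.737)^2 = 0.931
ΔR = 0.931 − 0.737 = 0.194

0.194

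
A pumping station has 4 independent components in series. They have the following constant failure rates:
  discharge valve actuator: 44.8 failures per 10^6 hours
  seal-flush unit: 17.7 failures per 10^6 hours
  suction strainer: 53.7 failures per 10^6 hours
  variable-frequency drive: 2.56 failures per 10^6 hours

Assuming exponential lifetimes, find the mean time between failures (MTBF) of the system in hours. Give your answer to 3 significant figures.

Series of exponential components: λ_sys = Σ λ_i
λ_sys = 0.0000448 + 0.0000177 + 0.0000537 + 0.00000256 = 1.1876e-04 /h
MTBF = 1 / λ_sys = 8420 h

8420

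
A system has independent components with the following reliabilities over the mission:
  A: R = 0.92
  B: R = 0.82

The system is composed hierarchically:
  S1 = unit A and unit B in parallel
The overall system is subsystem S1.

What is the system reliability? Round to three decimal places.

0.986

Parallel (A and B): 1 − (1 − 0.92000)(1 − 0.82000) = 0.986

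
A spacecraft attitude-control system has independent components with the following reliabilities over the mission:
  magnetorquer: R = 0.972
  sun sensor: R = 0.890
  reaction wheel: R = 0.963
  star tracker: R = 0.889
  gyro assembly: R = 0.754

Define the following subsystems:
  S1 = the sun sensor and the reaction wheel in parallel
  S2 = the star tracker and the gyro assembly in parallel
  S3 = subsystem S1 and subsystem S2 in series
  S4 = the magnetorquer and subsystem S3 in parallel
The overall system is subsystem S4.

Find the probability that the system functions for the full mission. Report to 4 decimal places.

Parallel (sun sensor and reaction wheel): 1 − (1 − 0.890000)(1 − 0.963000) = 0.995930
Parallel (star tracker and gyro assembly): 1 − (1 − 0.889000)(1 − 0.754000) = 0.972694
Series ([0.995930] and [0.972694]): 0.995930 × 0.972694 = 0.968735
Parallel (magnetorquer and [0.968735]): 1 − (1 − 0.972000)(1 − 0.968735) = 0.9991

0.9991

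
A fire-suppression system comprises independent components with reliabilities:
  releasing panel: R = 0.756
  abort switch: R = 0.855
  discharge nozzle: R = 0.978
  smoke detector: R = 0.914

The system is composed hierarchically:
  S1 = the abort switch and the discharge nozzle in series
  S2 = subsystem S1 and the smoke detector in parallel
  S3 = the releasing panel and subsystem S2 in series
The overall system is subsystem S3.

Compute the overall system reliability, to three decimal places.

0.745

Series (abort switch and discharge nozzle): 0.85500 × 0.97800 = 0.83619
Parallel ([0.83619] and smoke detector): 1 − (1 − 0.83619)(1 − 0.91400) = 0.98591
Series (releasing panel and [0.98591]): 0.75600 × 0.98591 = 0.745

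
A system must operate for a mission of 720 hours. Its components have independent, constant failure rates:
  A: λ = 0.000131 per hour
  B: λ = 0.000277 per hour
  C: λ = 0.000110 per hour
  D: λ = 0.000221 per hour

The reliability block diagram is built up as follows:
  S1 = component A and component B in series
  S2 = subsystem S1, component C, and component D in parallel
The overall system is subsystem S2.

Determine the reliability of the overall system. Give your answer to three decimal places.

0.997

R(A) = exp(−0.000131 × 720) = 0.90999
R(B) = exp(−0.000277 × 720) = 0.81919
R(C) = exp(−0.000110 × 720) = 0.92386
R(D) = exp(−0.000221 × 720) = 0.85289
Series (A and B): 0.90999 × 0.81919 = 0.74545
Parallel ([0.74545], C, and D): 1 − (1 − 0.74545)(1 − 0.92386)(1 − 0.85289) = 0.997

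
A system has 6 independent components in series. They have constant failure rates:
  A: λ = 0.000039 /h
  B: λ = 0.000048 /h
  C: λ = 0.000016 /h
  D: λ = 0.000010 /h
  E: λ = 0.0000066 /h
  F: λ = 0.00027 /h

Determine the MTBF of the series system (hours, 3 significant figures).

2570

Series of exponential components: λ_sys = Σ λ_i
λ_sys = 0.000039 + 0.000048 + 0.000016 + 0.000010 + 0.0000066 + 0.00027 = 3.8960e-04 /h
MTBF = 1 / λ_sys = 2570 h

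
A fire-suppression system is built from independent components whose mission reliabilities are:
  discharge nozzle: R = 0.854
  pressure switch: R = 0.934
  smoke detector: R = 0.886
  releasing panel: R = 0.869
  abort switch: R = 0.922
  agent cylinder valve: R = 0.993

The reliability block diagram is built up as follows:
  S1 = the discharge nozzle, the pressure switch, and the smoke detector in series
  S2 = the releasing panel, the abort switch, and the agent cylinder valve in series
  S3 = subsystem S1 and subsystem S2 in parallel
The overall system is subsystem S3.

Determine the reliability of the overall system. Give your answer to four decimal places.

Series (discharge nozzle, pressure switch, and smoke detector): 0.854000 × 0.934000 × 0.886000 = 0.706705
Series (releasing panel, abort switch, and agent cylinder valve): 0.869000 × 0.922000 × 0.993000 = 0.795609
Parallel ([0.706705] and [0.795609]): 1 − (1 − 0.706705)(1 − 0.795609) = 0.9401

0.9401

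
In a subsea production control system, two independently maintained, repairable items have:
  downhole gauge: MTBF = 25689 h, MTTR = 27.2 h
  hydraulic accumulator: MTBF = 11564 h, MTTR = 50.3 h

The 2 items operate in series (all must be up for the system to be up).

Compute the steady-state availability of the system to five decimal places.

A(downhole gauge) = MTBF/(MTBF+MTTR) = 25689/(25689+27.2) = 0.998942
A(hydraulic accumulator) = MTBF/(MTBF+MTTR) = 11564/(11564+50.3) = 0.995669
Series availability: 0.998942 × 0.995669 = 0.99462

0.99462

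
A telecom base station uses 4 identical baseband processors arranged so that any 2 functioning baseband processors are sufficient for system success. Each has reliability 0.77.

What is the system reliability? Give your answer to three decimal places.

R = Σ_{i=2}^{4} C(4,i) p^i (1−p)^{4−i} with p = 0.77
C(4,2)·0.77^2·0.23^2 = 0.18819
C(4,3)·0.77^3·0.23^1 = 0.42001
C(4,4)·0.77^4·0.23^0 = 0.35153
Sum = 0.960

0.960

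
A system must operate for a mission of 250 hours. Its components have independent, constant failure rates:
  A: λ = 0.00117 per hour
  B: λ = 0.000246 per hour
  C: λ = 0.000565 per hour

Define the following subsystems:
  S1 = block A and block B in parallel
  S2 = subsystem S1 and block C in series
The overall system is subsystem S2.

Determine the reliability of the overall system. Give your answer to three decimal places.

R(A) = exp(−0.00117 × 250) = 0.74640
R(B) = exp(−0.000246 × 250) = 0.94035
R(C) = exp(−0.000565 × 250) = 0.86827
Parallel (A and B): 1 − (1 − 0.74640)(1 − 0.94035) = 0.98487
Series ([0.98487] and C): 0.98487 × 0.86827 = 0.855

0.855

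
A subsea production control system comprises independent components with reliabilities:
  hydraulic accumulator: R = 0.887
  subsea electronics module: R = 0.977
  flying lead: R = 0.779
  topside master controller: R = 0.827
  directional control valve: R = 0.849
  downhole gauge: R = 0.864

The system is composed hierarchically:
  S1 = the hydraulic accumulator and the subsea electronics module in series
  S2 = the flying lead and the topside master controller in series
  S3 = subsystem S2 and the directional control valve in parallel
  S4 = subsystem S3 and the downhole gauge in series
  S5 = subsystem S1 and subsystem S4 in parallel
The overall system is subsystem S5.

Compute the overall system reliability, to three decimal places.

Series (hydraulic accumulator and subsea electronics module): 0.88700 × 0.97700 = 0.86660
Series (flying lead and topside master controller): 0.77900 × 0.82700 = 0.64423
Parallel ([0.64423] and directional control valve): 1 − (1 − 0.64423)(1 − 0.84900) = 0.94628
Series ([0.94628] and downhole gauge): 0.94628 × 0.86400 = 0.81759
Parallel ([0.86660] and [0.81759]): 1 − (1 − 0.86660)(1 − 0.81759) = 0.976

0.976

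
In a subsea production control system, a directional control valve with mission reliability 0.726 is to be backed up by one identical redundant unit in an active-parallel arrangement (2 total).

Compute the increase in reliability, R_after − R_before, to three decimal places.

0.199

R_before = 0.726
R_after = 1 − (1 − 0.726)^2 = 0.925
ΔR = 0.925 − 0.726 = 0.199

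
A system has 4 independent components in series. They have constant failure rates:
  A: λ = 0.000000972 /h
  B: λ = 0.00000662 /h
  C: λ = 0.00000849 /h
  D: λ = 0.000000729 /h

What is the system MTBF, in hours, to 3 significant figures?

59500

Series of exponential components: λ_sys = Σ λ_i
λ_sys = 0.000000972 + 0.00000662 + 0.00000849 + 0.000000729 = 1.6811e-05 /h
MTBF = 1 / λ_sys = 59500 h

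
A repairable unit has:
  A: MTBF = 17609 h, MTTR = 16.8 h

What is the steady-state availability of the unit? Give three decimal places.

0.999

A(A) = MTBF/(MTBF+MTTR) = 17609/(17609+16.8) = 0.999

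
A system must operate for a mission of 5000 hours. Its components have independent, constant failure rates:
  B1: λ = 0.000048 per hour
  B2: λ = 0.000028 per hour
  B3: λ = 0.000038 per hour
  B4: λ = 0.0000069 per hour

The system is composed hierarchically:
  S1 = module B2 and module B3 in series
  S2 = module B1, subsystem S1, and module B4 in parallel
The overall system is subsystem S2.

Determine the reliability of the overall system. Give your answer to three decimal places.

0.998

R(B1) = exp(−0.000048 × 5000) = 0.78663
R(B2) = exp(−0.000028 × 5000) = 0.86936
R(B3) = exp(−0.000038 × 5000) = 0.82696
R(B4) = exp(−0.0000069 × 5000) = 0.96609
Series (B2 and B3): 0.86936 × 0.82696 = 0.71893
Parallel (B1, [0.71893], and B4): 1 − (1 − 0.78663)(1 − 0.71893)(1 − 0.96609) = 0.998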